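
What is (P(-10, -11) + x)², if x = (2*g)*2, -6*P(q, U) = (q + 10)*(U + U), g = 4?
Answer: 256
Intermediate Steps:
P(q, U) = -U*(10 + q)/3 (P(q, U) = -(q + 10)*(U + U)/6 = -(10 + q)*2*U/6 = -U*(10 + q)/3)
x = 16 (x = (2*4)*2 = 8*2 = 16)
(P(-10, -11) + x)² = (-⅓*(-11)*(10 - 10) + 16)² = (-⅓*(-11)*0 + 16)² = (0 + 16)² = 16² = 256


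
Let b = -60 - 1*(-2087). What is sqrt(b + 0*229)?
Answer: sqrt(2027) ≈ 45.022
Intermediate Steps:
b = 2027 (b = -60 + 2087 = 2027)
sqrt(b + 0*229) = sqrt(2027 + 0*229) = sqrt(2027 + 0) = sqrt(2027)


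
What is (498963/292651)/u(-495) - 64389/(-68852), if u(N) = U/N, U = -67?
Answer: 18268042086633/1350023645684 ≈ 13.532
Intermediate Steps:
u(N) = -67/N
(498963/292651)/u(-495) - 64389/(-68852) = (498963/292651)/((-67/(-495))) - 64389/(-68852) = (498963*(1/292651))/((-67*(-1/495))) - 64389*(-1/68852) = 498963/(292651*(67/495)) + 64389/68852 = (498963/292651)*(495/67) + 64389/68852 = 246986685/19607617 + 64389/68852 = 18268042086633/1350023645684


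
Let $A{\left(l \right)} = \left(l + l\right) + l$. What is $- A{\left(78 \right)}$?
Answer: $-234$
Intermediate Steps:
$A{\left(l \right)} = 3 l$ ($A{\left(l \right)} = 2 l + l = 3 l$)
$- A{\left(78 \right)} = - 3 \cdot 78 = \left(-1\right) 234 = -234$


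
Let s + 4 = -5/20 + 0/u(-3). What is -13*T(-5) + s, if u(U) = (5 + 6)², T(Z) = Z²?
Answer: -1317/4 ≈ -329.25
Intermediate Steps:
u(U) = 121 (u(U) = 11² = 121)
s = -17/4 (s = -4 + (-5/20 + 0/121) = -4 + (-5*1/20 + 0*(1/121)) = -4 + (-¼ + 0) = -4 - ¼ = -17/4 ≈ -4.2500)
-13*T(-5) + s = -13*(-5)² - 17/4 = -13*25 - 17/4 = -325 - 17/4 = -1317/4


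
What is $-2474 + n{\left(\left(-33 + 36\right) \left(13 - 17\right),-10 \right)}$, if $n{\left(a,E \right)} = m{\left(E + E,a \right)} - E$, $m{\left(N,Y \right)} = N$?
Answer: $-2484$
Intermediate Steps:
$n{\left(a,E \right)} = E$ ($n{\left(a,E \right)} = \left(E + E\right) - E = 2 E - E = E$)
$-2474 + n{\left(\left(-33 + 36\right) \left(13 - 17\right),-10 \right)} = -2474 - 10 = -2484$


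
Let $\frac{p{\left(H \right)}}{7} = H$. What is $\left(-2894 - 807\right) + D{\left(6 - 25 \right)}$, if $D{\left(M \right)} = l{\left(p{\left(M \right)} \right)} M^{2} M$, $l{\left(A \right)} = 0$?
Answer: $-3701$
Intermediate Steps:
$p{\left(H \right)} = 7 H$
$D{\left(M \right)} = 0$ ($D{\left(M \right)} = 0 M^{2} M = 0 M = 0$)
$\left(-2894 - 807\right) + D{\left(6 - 25 \right)} = \left(-2894 - 807\right) + 0 = -3701 + 0 = -3701$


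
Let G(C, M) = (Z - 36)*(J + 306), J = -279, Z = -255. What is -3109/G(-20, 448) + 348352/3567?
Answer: 916030489/9341973 ≈ 98.055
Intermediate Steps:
G(C, M) = -7857 (G(C, M) = (-255 - 36)*(-279 + 306) = -291*27 = -7857)
-3109/G(-20, 448) + 348352/3567 = -3109/(-7857) + 348352/3567 = -3109*(-1/7857) + 348352*(1/3567) = 3109/7857 + 348352/3567 = 916030489/9341973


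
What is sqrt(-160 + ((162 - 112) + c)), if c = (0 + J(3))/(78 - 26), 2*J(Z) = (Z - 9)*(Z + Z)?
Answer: I*sqrt(74594)/26 ≈ 10.505*I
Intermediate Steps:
J(Z) = Z*(-9 + Z) (J(Z) = ((Z - 9)*(Z + Z))/2 = ((-9 + Z)*(2*Z))/2 = (2*Z*(-9 + Z))/2 = Z*(-9 + Z))
c = -9/26 (c = (0 + 3*(-9 + 3))/(78 - 26) = (0 + 3*(-6))/52 = (0 - 18)*(1/52) = -18*1/52 = -9/26 ≈ -0.34615)
sqrt(-160 + ((162 - 112) + c)) = sqrt(-160 + ((162 - 112) - 9/26)) = sqrt(-160 + (50 - 9/26)) = sqrt(-160 + 1291/26) = sqrt(-2869/26) = I*sqrt(74594)/26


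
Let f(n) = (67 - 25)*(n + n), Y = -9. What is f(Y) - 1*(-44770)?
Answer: 44014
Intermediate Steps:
f(n) = 84*n (f(n) = 42*(2*n) = 84*n)
f(Y) - 1*(-44770) = 84*(-9) - 1*(-44770) = -756 + 44770 = 44014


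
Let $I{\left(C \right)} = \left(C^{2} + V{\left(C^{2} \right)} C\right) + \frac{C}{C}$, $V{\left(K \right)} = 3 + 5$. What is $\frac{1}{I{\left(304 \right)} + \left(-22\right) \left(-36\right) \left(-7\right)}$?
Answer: $\frac{1}{89305} \approx 1.1198 \cdot 10^{-5}$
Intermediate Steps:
$V{\left(K \right)} = 8$
$I{\left(C \right)} = 1 + C^{2} + 8 C$ ($I{\left(C \right)} = \left(C^{2} + 8 C\right) + \frac{C}{C} = \left(C^{2} + 8 C\right) + 1 = 1 + C^{2} + 8 C$)
$\frac{1}{I{\left(304 \right)} + \left(-22\right) \left(-36\right) \left(-7\right)} = \frac{1}{\left(1 + 304^{2} + 8 \cdot 304\right) + \left(-22\right) \left(-36\right) \left(-7\right)} = \frac{1}{\left(1 + 92416 + 2432\right) + 792 \left(-7\right)} = \frac{1}{94849 - 5544} = \frac{1}{89305}$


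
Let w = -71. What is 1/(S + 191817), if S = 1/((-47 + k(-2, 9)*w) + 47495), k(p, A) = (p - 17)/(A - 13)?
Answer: 188443/36146570935 ≈ 5.2133e-6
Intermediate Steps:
k(p, A) = (-17 + p)/(-13 + A)
S = 4/188443 (S = 1/((-47 + ((-17 - 2)/(-13 + 9))*(-71)) + 47495) = 1/((-47 + (-19/(-4))*(-71)) + 47495) = 1/((-47 - 1/4*(-19)*(-71)) + 47495) = 1/((-47 + (19/4)*(-71)) + 47495) = 1/((-47 - 1349/4) + 47495) = 1/(-1537/4 + 47495) = 1/(188443/4) = 4/188443 ≈ 2.1227e-5)
1/(S + 191817) = 1/(4/188443 + 191817) = 1/(36146570935/188443) = 188443/36146570935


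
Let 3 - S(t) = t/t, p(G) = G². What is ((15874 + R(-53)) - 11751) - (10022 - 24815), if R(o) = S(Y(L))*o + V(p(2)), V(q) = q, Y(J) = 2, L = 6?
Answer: 18814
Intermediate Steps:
S(t) = 2 (S(t) = 3 - t/t = 3 - 1*1 = 3 - 1 = 2)
R(o) = 4 + 2*o (R(o) = 2*o + 2² = 2*o + 4 = 4 + 2*o)
((15874 + R(-53)) - 11751) - (10022 - 24815) = ((15874 + (4 + 2*(-53))) - 11751) - (10022 - 24815) = ((15874 + (4 - 106)) - 11751) - 1*(-14793) = ((15874 - 102) - 11751) + 14793 = (15772 - 11751) + 14793 = 4021 + 14793 = 18814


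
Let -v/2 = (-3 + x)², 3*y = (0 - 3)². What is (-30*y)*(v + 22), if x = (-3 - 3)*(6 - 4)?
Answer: 38520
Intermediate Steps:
x = -12 (x = -6*2 = -12)
y = 3 (y = (0 - 3)²/3 = (⅓)*(-3)² = (⅓)*9 = 3)
v = -450 (v = -2*(-3 - 12)² = -2*(-15)² = -2*225 = -450)
(-30*y)*(v + 22) = (-30*3)*(-450 + 22) = -90*(-428) = 38520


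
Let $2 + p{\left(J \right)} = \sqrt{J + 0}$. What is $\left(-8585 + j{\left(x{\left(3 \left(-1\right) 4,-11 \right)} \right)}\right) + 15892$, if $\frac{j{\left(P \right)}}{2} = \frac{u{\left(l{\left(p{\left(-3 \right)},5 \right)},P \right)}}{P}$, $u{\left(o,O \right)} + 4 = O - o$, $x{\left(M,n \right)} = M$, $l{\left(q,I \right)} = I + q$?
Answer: $\frac{43861}{6} + \frac{i \sqrt{3}}{6} \approx 7310.2 + 0.28868 i$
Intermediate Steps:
$p{\left(J \right)} = -2 + \sqrt{J}$ ($p{\left(J \right)} = -2 + \sqrt{J + 0} = -2 + \sqrt{J}$)
$u{\left(o,O \right)} = -4 + O - o$ ($u{\left(o,O \right)} = -4 + \left(O - o\right) = -4 + O - o$)
$j{\left(P \right)} = \frac{2 \left(-7 + P - i \sqrt{3}\right)}{P}$ ($j{\left(P \right)} = 2 \frac{-4 + P - \left(5 - \left(2 - \sqrt{-3}\right)\right)}{P} = 2 \frac{-4 + P - \left(5 - \left(2 - i \sqrt{3}\right)\right)}{P} = 2 \frac{-4 + P - \left(3 + i \sqrt{3}\right)}{P} = 2 \frac{-7 + P - i \sqrt{3}}{P} = \frac{2 \left(-7 + P - i \sqrt{3}\right)}{P}$)
$\left(-8585 + j{\left(x{\left(3 \left(-1\right) 4,-11 \right)} \right)}\right) + 15892 = \left(-8585 + \frac{2 \left(-7 + 3 \left(-1\right) 4 - i \sqrt{3}\right)}{3 \left(-1\right) 4}\right) + 15892 = \left(-8585 + \frac{2 \left(-7 - 12 - i \sqrt{3}\right)}{\left(-3\right) 4}\right) + 15892 = \left(-8585 + \frac{2 \left(-7 - 12 - i \sqrt{3}\right)}{-12}\right) + 15892 = \left(-8585 + 2 \left(- \frac{1}{12}\right) \left(-19 - i \sqrt{3}\right)\right) + 15892 = \left(-8585 + \left(\frac{19}{6} + \frac{i \sqrt{3}}{6}\right)\right) + 15892 = \left(- \frac{51491}{6} + \frac{i \sqrt{3}}{6}\right) + 15892 = \frac{43861}{6} + \frac{i \sqrt{3}}{6}$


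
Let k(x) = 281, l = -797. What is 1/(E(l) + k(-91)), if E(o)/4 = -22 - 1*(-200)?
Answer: 1/993 ≈ 0.0010071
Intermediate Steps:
E(o) = 712 (E(o) = 4*(-22 - 1*(-200)) = 4*(-22 + 200) = 4*178 = 712)
1/(E(l) + k(-91)) = 1/(712 + 281) = 1/993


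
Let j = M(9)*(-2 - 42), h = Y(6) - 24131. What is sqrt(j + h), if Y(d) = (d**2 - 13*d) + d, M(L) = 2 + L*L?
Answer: 3*I*sqrt(3091) ≈ 166.79*I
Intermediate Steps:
M(L) = 2 + L**2
Y(d) = d**2 - 12*d
h = -24167 (h = 6*(-12 + 6) - 24131 = 6*(-6) - 24131 = -36 - 24131 = -24167)
j = -3652 (j = (2 + 9**2)*(-2 - 42) = (2 + 81)*(-44) = 83*(-44) = -3652)
sqrt(j + h) = sqrt(-3652 - 24167) = sqrt(-27819) = 3*I*sqrt(3091)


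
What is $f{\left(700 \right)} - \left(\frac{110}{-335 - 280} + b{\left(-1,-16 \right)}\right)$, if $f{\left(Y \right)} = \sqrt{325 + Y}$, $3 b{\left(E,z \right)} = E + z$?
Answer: $\frac{719}{123} + 5 \sqrt{41} \approx 37.861$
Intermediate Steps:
$b{\left(E,z \right)} = \frac{E}{3} + \frac{z}{3}$ ($b{\left(E,z \right)} = \frac{E + z}{3} = \frac{E}{3} + \frac{z}{3}$)
$f{\left(700 \right)} - \left(\frac{110}{-335 - 280} + b{\left(-1,-16 \right)}\right) = \sqrt{325 + 700} - \left(\frac{110}{-335 - 280} + \left(\frac{1}{3} \left(-1\right) + \frac{1}{3} \left(-16\right)\right)\right) = \sqrt{1025} - \left(\frac{110}{-615} - \frac{17}{3}\right) = 5 \sqrt{41} - \left(110 \left(- \frac{1}{615}\right) - \frac{17}{3}\right) = 5 \sqrt{41} - \left(- \frac{22}{123} - \frac{17}{3}\right) = 5 \sqrt{41} - - \frac{719}{123} = 5 \sqrt{41} + \frac{719}{123} = \frac{719}{123} + 5 \sqrt{41}$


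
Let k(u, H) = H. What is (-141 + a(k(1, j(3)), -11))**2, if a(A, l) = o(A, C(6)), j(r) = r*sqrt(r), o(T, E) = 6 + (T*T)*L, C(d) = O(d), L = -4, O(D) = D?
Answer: 59049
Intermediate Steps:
C(d) = d
o(T, E) = 6 - 4*T**2 (o(T, E) = 6 + (T*T)*(-4) = 6 + T**2*(-4) = 6 - 4*T**2)
j(r) = r**(3/2)
a(A, l) = 6 - 4*A**2
(-141 + a(k(1, j(3)), -11))**2 = (-141 + (6 - 4*(3**(3/2))**2))**2 = (-141 + (6 - 4*(3*sqrt(3))**2))**2 = (-141 + (6 - 4*27))**2 = (-141 + (6 - 108))**2 = (-141 - 102)**2 = (-243)**2 = 59049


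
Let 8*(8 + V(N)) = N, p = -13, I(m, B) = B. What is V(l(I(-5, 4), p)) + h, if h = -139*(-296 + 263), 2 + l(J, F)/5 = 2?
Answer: 4579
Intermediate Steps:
l(J, F) = 0 (l(J, F) = -10 + 5*2 = -10 + 10 = 0)
V(N) = -8 + N/8
h = 4587 (h = -139*(-33) = 4587)
V(l(I(-5, 4), p)) + h = (-8 + (⅛)*0) + 4587 = (-8 + 0) + 4587 = -8 + 4587 = 4579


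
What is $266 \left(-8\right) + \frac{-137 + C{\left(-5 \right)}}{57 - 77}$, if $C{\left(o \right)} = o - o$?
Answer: $- \frac{42423}{20} \approx -2121.1$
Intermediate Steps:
$C{\left(o \right)} = 0$
$266 \left(-8\right) + \frac{-137 + C{\left(-5 \right)}}{57 - 77} = 266 \left(-8\right) + \frac{-137 + 0}{57 - 77} = -2128 - \frac{137}{-20} = -2128 - - \frac{137}{20} = -2128 + \frac{137}{20} = - \frac{42423}{20}$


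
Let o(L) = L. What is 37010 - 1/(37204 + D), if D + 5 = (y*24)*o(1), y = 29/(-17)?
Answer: 23378735853/631687 ≈ 37010.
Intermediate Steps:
y = -29/17 (y = 29*(-1/17) = -29/17 ≈ -1.7059)
D = -781/17 (D = -5 - 29/17*24*1 = -5 - 696/17*1 = -5 - 696/17 = -781/17 ≈ -45.941)
37010 - 1/(37204 + D) = 37010 - 1/(37204 - 781/17) = 37010 - 1/631687/17 = 37010 - 1*17/631687 = 37010 - 17/631687 = 23378735853/631687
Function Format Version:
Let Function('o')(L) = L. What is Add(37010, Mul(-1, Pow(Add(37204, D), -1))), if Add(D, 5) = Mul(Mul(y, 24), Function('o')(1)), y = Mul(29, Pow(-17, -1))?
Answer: Rational(23378735853, 631687) ≈ 37010.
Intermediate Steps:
y = Rational(-29, 17) (y = Mul(29, Rational(-1, 17)) = Rational(-29, 17) ≈ -1.7059)
D = Rational(-781, 17) (D = Add(-5, Mul(Mul(Rational(-29, 17), 24), 1)) = Add(-5, Mul(Rational(-696, 17), 1)) = Add(-5, Rational(-696, 17)) = Rational(-781, 17) ≈ -45.941)
Add(37010, Mul(-1, Pow(Add(37204, D), -1))) = Add(37010, Mul(-1, Pow(Add(37204, Rational(-781, 17)), -1))) = Add(37010, Mul(-1, Pow(Rational(631687, 17), -1))) = Add(37010, Mul(-1, Rational(17, 631687))) = Add(37010, Rational(-17, 631687)) = Rational(23378735853, 631687)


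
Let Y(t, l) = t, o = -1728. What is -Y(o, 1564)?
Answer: 1728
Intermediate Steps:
-Y(o, 1564) = -1*(-1728) = 1728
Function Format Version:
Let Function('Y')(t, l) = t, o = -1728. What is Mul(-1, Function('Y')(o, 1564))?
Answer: 1728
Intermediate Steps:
Mul(-1, Function('Y')(o, 1564)) = Mul(-1, -1728) = 1728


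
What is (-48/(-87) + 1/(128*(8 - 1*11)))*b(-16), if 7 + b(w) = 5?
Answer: -6115/5568 ≈ -1.0982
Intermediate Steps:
b(w) = -2 (b(w) = -7 + 5 = -2)
(-48/(-87) + 1/(128*(8 - 1*11)))*b(-16) = (-48/(-87) + 1/(128*(8 - 1*11)))*(-2) = (-48*(-1/87) + 1/(128*(8 - 11)))*(-2) = (16/29 + (1/128)/(-3))*(-2) = (16/29 + (1/128)*(-⅓))*(-2) = (16/29 - 1/384)*(-2) = (6115/11136)*(-2) = -6115/5568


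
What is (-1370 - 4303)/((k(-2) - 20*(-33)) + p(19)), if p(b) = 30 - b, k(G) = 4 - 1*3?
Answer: -1891/224 ≈ -8.4420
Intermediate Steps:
k(G) = 1 (k(G) = 4 - 3 = 1)
(-1370 - 4303)/((k(-2) - 20*(-33)) + p(19)) = (-1370 - 4303)/((1 - 20*(-33)) + (30 - 1*19)) = -5673/((1 + 660) + (30 - 19)) = -5673/(661 + 11) = -5673/672 = -5673*1/672 = -1891/224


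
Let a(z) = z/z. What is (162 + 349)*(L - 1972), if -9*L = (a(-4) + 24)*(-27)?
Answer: -969367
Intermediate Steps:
a(z) = 1
L = 75 (L = -(1 + 24)*(-27)/9 = -25*(-27)/9 = -1/9*(-675) = 75)
(162 + 349)*(L - 1972) = (162 + 349)*(75 - 1972) = 511*(-1897) = -969367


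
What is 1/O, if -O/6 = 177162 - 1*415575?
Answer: 1/1430478 ≈ 6.9907e-7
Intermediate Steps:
O = 1430478 (O = -6*(177162 - 1*415575) = -6*(177162 - 415575) = -6*(-238413) = 1430478)
1/O = 1/1430478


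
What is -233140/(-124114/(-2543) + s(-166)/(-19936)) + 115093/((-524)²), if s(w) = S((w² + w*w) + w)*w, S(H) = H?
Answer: -810603045102939071/1762031845662288 ≈ -460.04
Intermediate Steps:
s(w) = w*(w + 2*w²) (s(w) = ((w² + w*w) + w)*w = ((w² + w²) + w)*w = (2*w² + w)*w = (w + 2*w²)*w = w*(w + 2*w²))
-233140/(-124114/(-2543) + s(-166)/(-19936)) + 115093/((-524)²) = -233140/(-124114/(-2543) + ((-166)²*(1 + 2*(-166)))/(-19936)) + 115093/((-524)²) = -233140/(-124114*(-1/2543) + (27556*(1 - 332))*(-1/19936)) + 115093/274576 = -233140/(124114/2543 + (27556*(-331))*(-1/19936)) + 115093*(1/274576) = -233140/(124114/2543 - 9121036*(-1/19936)) + 115093/274576 = -233140/(124114/2543 + 2280259/4984) + 115093/274576 = -233140/6417282813/12674312 + 115093/274576 = -233140*12674312/6417282813 + 115093/274576 = -2954889099680/6417282813 + 115093/274576 = -810603045102939071/1762031845662288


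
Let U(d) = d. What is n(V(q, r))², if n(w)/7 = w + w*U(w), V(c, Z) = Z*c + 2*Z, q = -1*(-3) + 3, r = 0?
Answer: 0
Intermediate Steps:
q = 6 (q = 3 + 3 = 6)
V(c, Z) = 2*Z + Z*c
n(w) = 7*w + 7*w² (n(w) = 7*(w + w*w) = 7*(w + w²) = 7*w + 7*w²)
n(V(q, r))² = (7*(0*(2 + 6))*(1 + 0*(2 + 6)))² = (7*(0*8)*(1 + 0*8))² = (7*0*(1 + 0))² = (7*0*1)² = 0² = 0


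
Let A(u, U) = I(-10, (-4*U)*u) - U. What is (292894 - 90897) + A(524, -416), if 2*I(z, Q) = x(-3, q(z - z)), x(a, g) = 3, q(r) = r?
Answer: 404829/2 ≈ 2.0241e+5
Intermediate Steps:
I(z, Q) = 3/2 (I(z, Q) = (1/2)*3 = 3/2)
A(u, U) = 3/2 - U
(292894 - 90897) + A(524, -416) = (292894 - 90897) + (3/2 - 1*(-416)) = 201997 + (3/2 + 416) = 201997 + 835/2 = 404829/2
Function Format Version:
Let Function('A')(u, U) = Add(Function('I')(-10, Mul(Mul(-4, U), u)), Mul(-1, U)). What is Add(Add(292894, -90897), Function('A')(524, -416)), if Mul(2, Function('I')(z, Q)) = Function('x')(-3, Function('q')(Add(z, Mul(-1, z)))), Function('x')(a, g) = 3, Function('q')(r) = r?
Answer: Rational(404829, 2) ≈ 2.0241e+5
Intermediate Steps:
Function('I')(z, Q) = Rational(3, 2) (Function('I')(z, Q) = Mul(Rational(1, 2), 3) = Rational(3, 2))
Function('A')(u, U) = Add(Rational(3, 2), Mul(-1, U))
Add(Add(292894, -90897), Function('A')(524, -416)) = Add(Add(292894, -90897), Add(Rational(3, 2), Mul(-1, -416))) = Add(201997, Add(Rational(3, 2), 416)) = Add(201997, Rational(835, 2)) = Rational(404829, 2)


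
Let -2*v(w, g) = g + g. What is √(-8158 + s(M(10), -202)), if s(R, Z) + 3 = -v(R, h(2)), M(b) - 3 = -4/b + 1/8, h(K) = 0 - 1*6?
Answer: I*√8167 ≈ 90.371*I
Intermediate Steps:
h(K) = -6 (h(K) = 0 - 6 = -6)
v(w, g) = -g (v(w, g) = -(g + g)/2 = -g)
M(b) = 25/8 - 4/b (M(b) = 3 + (-4/b + 1/8) = 3 + (-4/b + 1*(⅛)) = 3 + (-4/b + ⅛) = 3 + (⅛ - 4/b) = 25/8 - 4/b)
s(R, Z) = -9 (s(R, Z) = -3 - (-1)*(-6) = -3 - 1*6 = -3 - 6 = -9)
√(-8158 + s(M(10), -202)) = √(-8158 - 9) = √(-8167) = I*√8167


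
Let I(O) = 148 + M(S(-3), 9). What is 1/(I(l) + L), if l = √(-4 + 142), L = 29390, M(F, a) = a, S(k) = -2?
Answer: 1/29547 ≈ 3.3844e-5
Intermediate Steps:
l = √138 ≈ 11.747
I(O) = 157 (I(O) = 148 + 9 = 157)
1/(I(l) + L) = 1/(157 + 29390) = 1/29547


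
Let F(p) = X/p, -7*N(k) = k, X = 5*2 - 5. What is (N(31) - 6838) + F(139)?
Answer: -6657648/973 ≈ -6842.4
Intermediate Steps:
X = 5 (X = 10 - 5 = 5)
N(k) = -k/7
F(p) = 5/p
(N(31) - 6838) + F(139) = (-⅐*31 - 6838) + 5/139 = (-31/7 - 6838) + 5*(1/139) = -47897/7 + 5/139 = -6657648/973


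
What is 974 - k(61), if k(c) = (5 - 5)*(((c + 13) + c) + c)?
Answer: 974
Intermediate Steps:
k(c) = 0 (k(c) = 0*(((13 + c) + c) + c) = 0*((13 + 2*c) + c) = 0*(13 + 3*c) = 0)
974 - k(61) = 974 - 1*0 = 974 + 0 = 974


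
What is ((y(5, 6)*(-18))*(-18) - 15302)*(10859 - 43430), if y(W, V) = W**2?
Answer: 234576342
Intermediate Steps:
((y(5, 6)*(-18))*(-18) - 15302)*(10859 - 43430) = ((5**2*(-18))*(-18) - 15302)*(10859 - 43430) = ((25*(-18))*(-18) - 15302)*(-32571) = (-450*(-18) - 15302)*(-32571) = (8100 - 15302)*(-32571) = -7202*(-32571) = 234576342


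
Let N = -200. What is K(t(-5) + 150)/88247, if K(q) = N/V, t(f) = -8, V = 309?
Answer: -200/27268323 ≈ -7.3345e-6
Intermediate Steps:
K(q) = -200/309
K(t(-5) + 150)/88247 = -200/309/88247 = -200/309*1/88247 = -200/27268323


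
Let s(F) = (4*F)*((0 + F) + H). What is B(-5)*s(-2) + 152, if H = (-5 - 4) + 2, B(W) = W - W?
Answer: 152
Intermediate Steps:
B(W) = 0
H = -7 (H = -9 + 2 = -7)
s(F) = 4*F*(-7 + F) (s(F) = (4*F)*((0 + F) - 7) = (4*F)*(F - 7) = (4*F)*(-7 + F) = 4*F*(-7 + F))
B(-5)*s(-2) + 152 = 0*(4*(-2)*(-7 - 2)) + 152 = 0*(4*(-2)*(-9)) + 152 = 0*72 + 152 = 0 + 152 = 152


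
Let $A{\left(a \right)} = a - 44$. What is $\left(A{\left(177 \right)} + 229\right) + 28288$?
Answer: $28650$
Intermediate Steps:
$A{\left(a \right)} = -44 + a$ ($A{\left(a \right)} = a - 44 = -44 + a$)
$\left(A{\left(177 \right)} + 229\right) + 28288 = \left(\left(-44 + 177\right) + 229\right) + 28288 = \left(133 + 229\right) + 28288 = 362 + 28288 = 28650$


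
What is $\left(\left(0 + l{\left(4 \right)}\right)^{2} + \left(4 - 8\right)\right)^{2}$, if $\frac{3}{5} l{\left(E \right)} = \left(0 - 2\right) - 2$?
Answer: $\frac{132496}{81} \approx 1635.8$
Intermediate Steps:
$l{\left(E \right)} = - \frac{20}{3}$ ($l{\left(E \right)} = \frac{5 \left(\left(0 - 2\right) - 2\right)}{3} = \frac{5 \left(-2 - 2\right)}{3} = \frac{5}{3} \left(-4\right) = - \frac{20}{3}$)
$\left(\left(0 + l{\left(4 \right)}\right)^{2} + \left(4 - 8\right)\right)^{2} = \left(\left(0 - \frac{20}{3}\right)^{2} + \left(4 - 8\right)\right)^{2} = \left(\left(- \frac{20}{3}\right)^{2} + \left(4 - 8\right)\right)^{2} = \left(\frac{400}{9} - 4\right)^{2} = \left(\frac{364}{9}\right)^{2} = \frac{132496}{81}$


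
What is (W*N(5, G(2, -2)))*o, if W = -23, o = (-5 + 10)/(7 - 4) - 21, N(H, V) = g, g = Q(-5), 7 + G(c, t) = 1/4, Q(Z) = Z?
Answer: -6670/3 ≈ -2223.3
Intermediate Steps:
G(c, t) = -27/4 (G(c, t) = -7 + 1/4 = -27/4)
g = -5
N(H, V) = -5
o = -58/3 (o = 5/3 - 21 = -58/3 ≈ -19.333)
(W*N(5, G(2, -2)))*o = -23*(-5)*(-58/3) = 115*(-58/3) = -6670/3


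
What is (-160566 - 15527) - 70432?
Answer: -246525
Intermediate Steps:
(-160566 - 15527) - 70432 = -176093 - 70432 = -246525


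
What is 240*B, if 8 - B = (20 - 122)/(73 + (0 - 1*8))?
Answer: 29856/13 ≈ 2296.6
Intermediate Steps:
B = 622/65 (B = 8 - (20 - 122)/(73 + (0 - 1*8)) = 8 - (-102)/(73 + (0 - 8)) = 8 - (-102)/(73 - 8) = 8 - (-102)/65 = 8 - 1*(-102/65) = 8 + 102/65 = 622/65 ≈ 9.5692)
240*B = 240*(622/65) = 29856/13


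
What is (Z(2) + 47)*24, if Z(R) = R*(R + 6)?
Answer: 1512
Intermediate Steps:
Z(R) = R*(6 + R)
(Z(2) + 47)*24 = (2*(6 + 2) + 47)*24 = (2*8 + 47)*24 = (16 + 47)*24 = 63*24 = 1512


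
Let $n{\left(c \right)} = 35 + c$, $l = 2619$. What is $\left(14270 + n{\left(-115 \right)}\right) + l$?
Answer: $16809$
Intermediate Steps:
$\left(14270 + n{\left(-115 \right)}\right) + l = \left(14270 + \left(35 - 115\right)\right) + 2619 = \left(14270 - 80\right) + 2619 = 14190 + 2619 = 16809$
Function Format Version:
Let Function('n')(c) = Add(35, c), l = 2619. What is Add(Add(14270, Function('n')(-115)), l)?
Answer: 16809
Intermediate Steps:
Add(Add(14270, Function('n')(-115)), l) = Add(Add(14270, Add(35, -115)), 2619) = Add(Add(14270, -80), 2619) = Add(14190, 2619) = 16809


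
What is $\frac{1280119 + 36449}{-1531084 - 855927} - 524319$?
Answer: $- \frac{113777867007}{217001} \approx -5.2432 \cdot 10^{5}$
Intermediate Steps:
$\frac{1280119 + 36449}{-1531084 - 855927} - 524319 = \frac{1316568}{-2387011} - 524319 = 1316568 \left(- \frac{1}{2387011}\right) - 524319 = - \frac{119688}{217001} - 524319 = - \frac{113777867007}{217001}$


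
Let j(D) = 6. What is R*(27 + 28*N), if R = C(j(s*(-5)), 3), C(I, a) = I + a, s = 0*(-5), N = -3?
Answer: -513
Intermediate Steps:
s = 0
R = 9 (R = 6 + 3 = 9)
R*(27 + 28*N) = 9*(27 + 28*(-3)) = 9*(27 - 84) = 9*(-57) = -513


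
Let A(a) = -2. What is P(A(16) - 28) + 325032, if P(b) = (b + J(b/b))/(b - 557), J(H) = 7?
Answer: 190793807/587 ≈ 3.2503e+5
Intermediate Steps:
P(b) = (7 + b)/(-557 + b) (P(b) = (b + 7)/(b - 557) = (7 + b)/(-557 + b))
P(A(16) - 28) + 325032 = (7 + (-2 - 28))/(-557 + (-2 - 28)) + 325032 = (7 - 30)/(-557 - 30) + 325032 = -23/(-587) + 325032 = -1/587*(-23) + 325032 = 23/587 + 325032 = 190793807/587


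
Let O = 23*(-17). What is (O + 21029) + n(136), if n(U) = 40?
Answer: 20678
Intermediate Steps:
O = -391
(O + 21029) + n(136) = (-391 + 21029) + 40 = 20638 + 40 = 20678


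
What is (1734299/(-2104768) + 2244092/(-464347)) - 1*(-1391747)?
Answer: 1360208251128120103/977342706496 ≈ 1.3917e+6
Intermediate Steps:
(1734299/(-2104768) + 2244092/(-464347)) - 1*(-1391747) = (1734299*(-1/2104768) + 2244092*(-1/464347)) + 1391747 = (-1734299/2104768 - 2244092/464347) + 1391747 = -5528609568409/977342706496 + 1391747 = 1360208251128120103/977342706496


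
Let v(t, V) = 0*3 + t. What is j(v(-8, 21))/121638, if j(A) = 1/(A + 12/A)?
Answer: -1/1155561 ≈ -8.6538e-7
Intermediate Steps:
v(t, V) = t (v(t, V) = 0 + t = t)
j(v(-8, 21))/121638 = -8/(12 + (-8)**2)/121638 = -8/(12 + 64)*(1/121638) = -8/76*(1/121638) = -8*1/76*(1/121638) = -2/19*1/121638 = -1/1155561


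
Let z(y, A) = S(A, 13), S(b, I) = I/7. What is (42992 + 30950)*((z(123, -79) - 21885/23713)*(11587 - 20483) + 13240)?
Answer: 60498053076912/165991 ≈ 3.6447e+8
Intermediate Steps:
S(b, I) = I/7 (S(b, I) = I*(⅐) = I/7)
z(y, A) = 13/7 (z(y, A) = (⅐)*13 = 13/7)
(42992 + 30950)*((z(123, -79) - 21885/23713)*(11587 - 20483) + 13240) = (42992 + 30950)*((13/7 - 21885/23713)*(11587 - 20483) + 13240) = 73942*((13/7 - 21885*1/23713)*(-8896) + 13240) = 73942*((13/7 - 21885/23713)*(-8896) + 13240) = 73942*((155074/165991)*(-8896) + 13240) = 73942*(-1379538304/165991 + 13240) = 73942*(818182536/165991) = 60498053076912/165991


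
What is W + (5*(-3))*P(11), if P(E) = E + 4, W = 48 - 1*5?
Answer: -182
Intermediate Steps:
W = 43 (W = 48 - 5 = 43)
P(E) = 4 + E
W + (5*(-3))*P(11) = 43 + (5*(-3))*(4 + 11) = 43 - 15*15 = 43 - 225 = -182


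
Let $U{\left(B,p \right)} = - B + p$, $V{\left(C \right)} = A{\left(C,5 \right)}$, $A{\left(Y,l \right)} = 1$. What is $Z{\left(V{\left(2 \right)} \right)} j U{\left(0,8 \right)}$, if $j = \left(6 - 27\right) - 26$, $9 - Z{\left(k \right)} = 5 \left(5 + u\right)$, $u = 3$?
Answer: $11656$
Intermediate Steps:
$V{\left(C \right)} = 1$
$Z{\left(k \right)} = -31$ ($Z{\left(k \right)} = 9 - 5 \left(5 + 3\right) = 9 - 5 \cdot 8 = 9 - 40 = -31$)
$j = -47$ ($j = -21 - 26 = -47$)
$U{\left(B,p \right)} = p - B$
$Z{\left(V{\left(2 \right)} \right)} j U{\left(0,8 \right)} = \left(-31\right) \left(-47\right) \left(8 - 0\right) = 1457 \left(8 + 0\right) = 1457 \cdot 8 = 11656$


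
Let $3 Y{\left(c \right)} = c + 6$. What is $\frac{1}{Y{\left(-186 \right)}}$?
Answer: $- \frac{1}{60} \approx -0.016667$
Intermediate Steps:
$Y{\left(c \right)} = 2 + \frac{c}{3}$ ($Y{\left(c \right)} = \frac{c + 6}{3} = \frac{6 + c}{3} = 2 + \frac{c}{3}$)
$\frac{1}{Y{\left(-186 \right)}} = \frac{1}{2 + \frac{1}{3} \left(-186\right)} = \frac{1}{2 - 62} = \frac{1}{-60} = - \frac{1}{60}$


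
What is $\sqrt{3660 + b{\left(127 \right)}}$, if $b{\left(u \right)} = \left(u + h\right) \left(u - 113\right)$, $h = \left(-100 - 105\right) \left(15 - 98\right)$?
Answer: $72 \sqrt{47} \approx 493.61$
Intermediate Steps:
$h = 17015$ ($h = \left(-205\right) \left(-83\right) = 17015$)
$b{\left(u \right)} = \left(-113 + u\right) \left(17015 + u\right)$ ($b{\left(u \right)} = \left(u + 17015\right) \left(u - 113\right) = \left(17015 + u\right) \left(-113 + u\right) = \left(-113 + u\right) \left(17015 + u\right)$)
$\sqrt{3660 + b{\left(127 \right)}} = \sqrt{3660 + \left(-1922695 + 127^{2} + 16902 \cdot 127\right)} = \sqrt{3660 + \left(-1922695 + 16129 + 2146554\right)} = \sqrt{3660 + 239988} = \sqrt{243648} = 72 \sqrt{47}$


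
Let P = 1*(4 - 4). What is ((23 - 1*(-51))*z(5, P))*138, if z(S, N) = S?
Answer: 51060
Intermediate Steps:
P = 0 (P = 1*0 = 0)
((23 - 1*(-51))*z(5, P))*138 = ((23 - 1*(-51))*5)*138 = ((23 + 51)*5)*138 = (74*5)*138 = 370*138 = 51060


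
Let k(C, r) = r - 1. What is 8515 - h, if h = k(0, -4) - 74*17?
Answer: 9778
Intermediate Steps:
k(C, r) = -1 + r
h = -1263 (h = (-1 - 4) - 74*17 = -5 - 1258 = -1263)
8515 - h = 8515 - 1*(-1263) = 8515 + 1263 = 9778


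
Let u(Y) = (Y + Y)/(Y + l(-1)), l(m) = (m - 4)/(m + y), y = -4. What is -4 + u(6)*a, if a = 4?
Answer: 20/7 ≈ 2.8571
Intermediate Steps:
l(m) = 1 (l(m) = (m - 4)/(m - 4) = (-4 + m)/(-4 + m) = 1)
u(Y) = 2*Y/(1 + Y) (u(Y) = (Y + Y)/(Y + 1) = (2*Y)/(1 + Y) = 2*Y/(1 + Y))
-4 + u(6)*a = -4 + (2*6/(1 + 6))*4 = -4 + (2*6/7)*4 = -4 + (2*6*(⅐))*4 = -4 + (12/7)*4 = -4 + 48/7 = 20/7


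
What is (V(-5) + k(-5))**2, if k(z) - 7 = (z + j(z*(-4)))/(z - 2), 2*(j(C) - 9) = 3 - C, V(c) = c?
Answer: 1369/196 ≈ 6.9847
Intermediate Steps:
j(C) = 21/2 - C/2 (j(C) = 9 + (3 - C)/2 = 9 + (3/2 - C/2) = 21/2 - C/2)
k(z) = 7 + (21/2 + 3*z)/(-2 + z) (k(z) = 7 + (z + (21/2 - z*(-4)/2))/(z - 2) = 7 + (z + (21/2 - (-2)*z))/(-2 + z) = 7 + (z + (21/2 + 2*z))/(-2 + z) = 7 + (21/2 + 3*z)/(-2 + z))
(V(-5) + k(-5))**2 = (-5 + (-7 + 20*(-5))/(2*(-2 - 5)))**2 = (-5 + (1/2)*(-7 - 100)/(-7))**2 = (-5 + (1/2)*(-1/7)*(-107))**2 = (-5 + 107/14)**2 = (37/14)**2 = 1369/196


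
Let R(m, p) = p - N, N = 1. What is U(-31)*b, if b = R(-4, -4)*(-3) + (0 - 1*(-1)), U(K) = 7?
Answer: 112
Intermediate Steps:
R(m, p) = -1 + p (R(m, p) = p - 1*1 = p - 1 = -1 + p)
b = 16 (b = (-1 - 4)*(-3) + (0 - 1*(-1)) = -5*(-3) + (0 + 1) = 15 + 1 = 16)
U(-31)*b = 7*16 = 112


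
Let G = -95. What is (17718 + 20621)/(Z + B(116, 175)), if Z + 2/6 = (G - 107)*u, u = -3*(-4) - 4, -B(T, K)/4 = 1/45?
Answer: -1725255/72739 ≈ -23.718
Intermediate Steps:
B(T, K) = -4/45
u = 8 (u = 12 - 4 = 8)
Z = -4849/3 (Z = -⅓ + (-95 - 107)*8 = -⅓ - 202*8 = -⅓ - 1616 = -4849/3 ≈ -1616.3)
(17718 + 20621)/(Z + B(116, 175)) = (17718 + 20621)/(-4849/3 - 4/45) = 38339/(-72739/45) = 38339*(-45/72739) = -1725255/72739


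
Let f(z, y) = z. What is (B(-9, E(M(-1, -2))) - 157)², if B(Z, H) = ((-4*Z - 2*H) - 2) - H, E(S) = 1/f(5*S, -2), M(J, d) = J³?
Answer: 374544/25 ≈ 14982.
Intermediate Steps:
E(S) = 1/(5*S)
B(Z, H) = -2 - 4*Z - 3*H (B(Z, H) = (-2 - 4*Z - 2*H) - H = -2 - 4*Z - 3*H)
(B(-9, E(M(-1, -2))) - 157)² = ((-2 - 4*(-9) - 3/(5*((-1)³))) - 157)² = ((-2 + 36 - 3/(5*(-1))) - 157)² = ((-2 + 36 - 3*(-1)/5) - 157)² = ((-2 + 36 - 3*(-⅕)) - 157)² = ((-2 + 36 + ⅗) - 157)² = (173/5 - 157)² = (-612/5)² = 374544/25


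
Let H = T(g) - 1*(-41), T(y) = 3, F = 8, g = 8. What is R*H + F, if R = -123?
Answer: -5404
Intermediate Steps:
H = 44 (H = 3 - 1*(-41) = 3 + 41 = 44)
R*H + F = -123*44 + 8 = -5412 + 8 = -5404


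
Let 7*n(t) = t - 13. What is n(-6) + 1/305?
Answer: -5788/2135 ≈ -2.7110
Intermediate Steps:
n(t) = -13/7 + t/7 (n(t) = (t - 13)/7 = (-13 + t)/7 = -13/7 + t/7)
n(-6) + 1/305 = (-13/7 + (1/7)*(-6)) + 1/305 = (-13/7 - 6/7) + 1/305 = -19/7 + 1/305 = -5788/2135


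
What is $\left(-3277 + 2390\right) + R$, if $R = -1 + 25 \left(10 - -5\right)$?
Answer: $-513$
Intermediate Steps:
$R = 374$ ($R = -1 + 25 \left(10 + 5\right) = -1 + 25 \cdot 15 = -1 + 375 = 374$)
$\left(-3277 + 2390\right) + R = \left(-3277 + 2390\right) + 374 = -887 + 374 = -513$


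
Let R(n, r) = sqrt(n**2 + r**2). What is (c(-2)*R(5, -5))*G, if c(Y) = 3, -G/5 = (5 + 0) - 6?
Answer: 75*sqrt(2) ≈ 106.07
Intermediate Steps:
G = 5 (G = -5*((5 + 0) - 6) = -5*(5 - 6) = -5*(-1) = 5)
(c(-2)*R(5, -5))*G = (3*sqrt(5**2 + (-5)**2))*5 = (3*sqrt(25 + 25))*5 = (3*sqrt(50))*5 = (3*(5*sqrt(2)))*5 = (15*sqrt(2))*5 = 75*sqrt(2)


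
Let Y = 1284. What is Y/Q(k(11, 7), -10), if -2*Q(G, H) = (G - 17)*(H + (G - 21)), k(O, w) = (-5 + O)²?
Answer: -2568/95 ≈ -27.032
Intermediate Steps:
Q(G, H) = -(-17 + G)*(-21 + G + H)/2 (Q(G, H) = -(G - 17)*(H + (G - 21))/2 = -(-17 + G)*(H + (-21 + G))/2 = -(-17 + G)*(-21 + G + H)/2)
Y/Q(k(11, 7), -10) = 1284/(-357/2 + 19*(-5 + 11)² - (-5 + 11)⁴/2 + (17/2)*(-10) - ½*(-5 + 11)²*(-10)) = 1284/(-357/2 + 19*6² - (6²)²/2 - 85 - ½*6²*(-10)) = 1284/(-357/2 + 19*36 - ½*36² - 85 - ½*36*(-10)) = 1284/(-357/2 + 684 - ½*1296 - 85 + 180) = 1284/(-357/2 + 684 - 648 - 85 + 180) = 1284/(-95/2) = 1284*(-2/95) = -2568/95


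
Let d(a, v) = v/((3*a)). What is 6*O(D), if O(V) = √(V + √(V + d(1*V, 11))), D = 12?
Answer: √(432 + 6*√443) ≈ 23.628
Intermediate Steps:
d(a, v) = v/(3*a) (d(a, v) = v*(1/(3*a)) = v/(3*a))
O(V) = √(V + √(V + 11/(3*V))) (O(V) = √(V + √(V + (⅓)*11/(1*V))) = √(V + √(V + (⅓)*11/V)) = √(V + √(V + 11/(3*V))))
6*O(D) = 6*√(12 + √(12 + (11/3)/12)) = 6*√(12 + √(12 + (11/3)*(1/12))) = 6*√(12 + √(12 + 11/36)) = 6*√(12 + √(443/36)) = 6*√(12 + √443/6)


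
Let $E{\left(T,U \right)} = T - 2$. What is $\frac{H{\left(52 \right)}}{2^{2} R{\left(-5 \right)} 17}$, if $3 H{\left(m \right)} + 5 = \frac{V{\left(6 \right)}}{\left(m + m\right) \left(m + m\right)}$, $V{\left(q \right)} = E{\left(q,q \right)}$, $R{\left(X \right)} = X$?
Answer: $\frac{13519}{2758080} \approx 0.0049016$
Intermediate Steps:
$E{\left(T,U \right)} = -2 + T$
$V{\left(q \right)} = -2 + q$
$H{\left(m \right)} = - \frac{5}{3} + \frac{1}{3 m^{2}}$ ($H{\left(m \right)} = - \frac{5}{3} + \frac{\left(-2 + 6\right) \frac{1}{\left(m + m\right) \left(m + m\right)}}{3} = - \frac{5}{3} + \frac{4 \frac{1}{2 m 2 m}}{3} = - \frac{5}{3} + \frac{4 \frac{1}{4 m^{2}}}{3} = - \frac{5}{3} + \frac{1}{3 m^{2}}$)
$\frac{H{\left(52 \right)}}{2^{2} R{\left(-5 \right)} 17} = \frac{- \frac{5}{3} + \frac{1}{3 \cdot 2704}}{2^{2} \left(-5\right) 17} = \frac{- \frac{5}{3} + \frac{1}{3} \cdot \frac{1}{2704}}{4 \left(-5\right) 17} = \frac{- \frac{5}{3} + \frac{1}{8112}}{\left(-20\right) 17} = - \frac{13519}{8112 \left(-340\right)} = \left(- \frac{13519}{8112}\right) \left(- \frac{1}{340}\right) = \frac{13519}{2758080}$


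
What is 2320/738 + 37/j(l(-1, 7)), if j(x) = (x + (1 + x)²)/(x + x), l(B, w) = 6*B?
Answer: -141796/7011 ≈ -20.225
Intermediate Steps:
j(x) = (x + (1 + x)²)/(2*x) (j(x) = (x + (1 + x)²)/((2*x)) = (x + (1 + x)²)*(1/(2*x)) = (x + (1 + x)²)/(2*x))
2320/738 + 37/j(l(-1, 7)) = 2320/738 + 37/(((6*(-1) + (1 + 6*(-1))²)/(2*((6*(-1)))))) = 2320*(1/738) + 37/(((½)*(-6 + (1 - 6)²)/(-6))) = 1160/369 + 37/(((½)*(-⅙)*(-6 + (-5)²))) = 1160/369 + 37/(((½)*(-⅙)*(-6 + 25))) = 1160/369 + 37/(((½)*(-⅙)*19)) = 1160/369 + 37/(-19/12) = 1160/369 + 37*(-12/19) = 1160/369 - 444/19 = -141796/7011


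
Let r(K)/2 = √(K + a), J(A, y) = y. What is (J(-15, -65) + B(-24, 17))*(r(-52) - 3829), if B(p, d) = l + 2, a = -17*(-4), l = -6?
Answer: 263649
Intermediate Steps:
a = 68
r(K) = 2*√(68 + K) (r(K) = 2*√(K + 68) = 2*√(68 + K))
B(p, d) = -4 (B(p, d) = -6 + 2 = -4)
(J(-15, -65) + B(-24, 17))*(r(-52) - 3829) = (-65 - 4)*(2*√(68 - 52) - 3829) = -69*(2*√16 - 3829) = -69*(2*4 - 3829) = -69*(8 - 3829) = -69*(-3821) = 263649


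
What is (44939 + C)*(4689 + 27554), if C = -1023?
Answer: 1415983588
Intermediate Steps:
(44939 + C)*(4689 + 27554) = (44939 - 1023)*(4689 + 27554) = 43916*32243 = 1415983588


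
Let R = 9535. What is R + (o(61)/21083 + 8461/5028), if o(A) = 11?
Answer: 1010939202911/106005324 ≈ 9536.7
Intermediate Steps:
R + (o(61)/21083 + 8461/5028) = 9535 + (11/21083 + 8461/5028) = 9535 + 178438571/106005324 = 1010939202911/106005324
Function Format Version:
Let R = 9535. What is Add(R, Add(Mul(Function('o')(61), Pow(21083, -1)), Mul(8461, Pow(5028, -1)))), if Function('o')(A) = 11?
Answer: Rational(1010939202911, 106005324) ≈ 9536.7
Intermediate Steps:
Add(R, Add(Mul(Function('o')(61), Pow(21083, -1)), Mul(8461, Pow(5028, -1)))) = Add(9535, Add(Mul(11, Pow(21083, -1)), Mul(8461, Pow(5028, -1)))) = Add(9535, Add(Mul(11, Rational(1, 21083)), Mul(8461, Rational(1, 5028)))) = Add(9535, Add(Rational(11, 21083), Rational(8461, 5028))) = Add(9535, Rational(178438571, 106005324)) = Rational(1010939202911, 106005324)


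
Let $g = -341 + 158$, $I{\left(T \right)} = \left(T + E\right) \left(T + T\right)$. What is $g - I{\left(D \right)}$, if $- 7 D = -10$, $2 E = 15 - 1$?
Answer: $- \frac{10147}{49} \approx -207.08$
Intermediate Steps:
$E = 7$ ($E = \frac{15 - 1}{2} = \frac{1}{2} \cdot 14 = 7$)
$D = \frac{10}{7}$ ($D = \left(- \frac{1}{7}\right) \left(-10\right) = \frac{10}{7} \approx 1.4286$)
$I{\left(T \right)} = 2 T \left(7 + T\right)$ ($I{\left(T \right)} = \left(T + 7\right) \left(T + T\right) = \left(7 + T\right) 2 T = 2 T \left(7 + T\right)$)
$g = -183$
$g - I{\left(D \right)} = -183 - 2 \cdot \frac{10}{7} \left(7 + \frac{10}{7}\right) = -183 - 2 \cdot \frac{10}{7} \cdot \frac{59}{7} = -183 - \frac{1180}{49} = - \frac{10147}{49}$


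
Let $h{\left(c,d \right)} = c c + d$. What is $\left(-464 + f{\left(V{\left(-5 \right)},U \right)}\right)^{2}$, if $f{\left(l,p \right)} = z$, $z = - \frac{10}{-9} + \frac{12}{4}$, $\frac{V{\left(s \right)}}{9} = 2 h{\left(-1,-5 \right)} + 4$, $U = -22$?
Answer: $\frac{17131321}{81} \approx 2.115 \cdot 10^{5}$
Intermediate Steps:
$h{\left(c,d \right)} = d + c^{2}$ ($h{\left(c,d \right)} = c^{2} + d = d + c^{2}$)
$V{\left(s \right)} = -36$ ($V{\left(s \right)} = 9 \left(2 \left(-5 + \left(-1\right)^{2}\right) + 4\right) = 9 \left(2 \left(-5 + 1\right) + 4\right) = 9 \left(2 \left(-4\right) + 4\right) = 9 \left(-8 + 4\right) = 9 \left(-4\right) = -36$)
$z = \frac{37}{9}$ ($z = \left(-10\right) \left(- \frac{1}{9}\right) + 12 \cdot \frac{1}{4} = \frac{10}{9} + 3 = \frac{37}{9} \approx 4.1111$)
$f{\left(l,p \right)} = \frac{37}{9}$
$\left(-464 + f{\left(V{\left(-5 \right)},U \right)}\right)^{2} = \left(-464 + \frac{37}{9}\right)^{2} = \left(- \frac{4139}{9}\right)^{2} = \frac{17131321}{81}$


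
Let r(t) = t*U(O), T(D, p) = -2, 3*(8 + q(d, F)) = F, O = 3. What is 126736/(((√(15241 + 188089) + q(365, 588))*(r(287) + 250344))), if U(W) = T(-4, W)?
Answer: -5956592/10489465805 + 31684*√203330/10489465805 ≈ 0.00079417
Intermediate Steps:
q(d, F) = -8 + F/3
U(W) = -2
r(t) = -2*t (r(t) = t*(-2) = -2*t)
126736/(((√(15241 + 188089) + q(365, 588))*(r(287) + 250344))) = 126736/(((√(15241 + 188089) + (-8 + (⅓)*588))*(-2*287 + 250344))) = 126736/(((√203330 + (-8 + 196))*(-574 + 250344))) = 126736/(((√203330 + 188)*249770)) = 126736/(((188 + √203330)*249770)) = 126736/(46956760 + 249770*√203330)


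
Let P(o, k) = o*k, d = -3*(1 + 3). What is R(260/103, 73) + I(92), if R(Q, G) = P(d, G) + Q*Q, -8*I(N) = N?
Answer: -18695775/21218 ≈ -881.13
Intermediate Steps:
I(N) = -N/8
d = -12 (d = -3*4 = -12)
P(o, k) = k*o
R(Q, G) = Q² - 12*G (R(Q, G) = G*(-12) + Q*Q = -12*G + Q² = Q² - 12*G)
R(260/103, 73) + I(92) = ((260/103)² - 12*73) - ⅛*92 = ((260*(1/103))² - 876) - 23/2 = ((260/103)² - 876) - 23/2 = (67600/10609 - 876) - 23/2 = -9225884/10609 - 23/2 = -18695775/21218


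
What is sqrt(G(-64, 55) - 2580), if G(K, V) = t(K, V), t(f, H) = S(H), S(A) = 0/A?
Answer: 2*I*sqrt(645) ≈ 50.794*I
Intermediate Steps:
S(A) = 0
t(f, H) = 0
G(K, V) = 0
sqrt(G(-64, 55) - 2580) = sqrt(0 - 2580) = sqrt(-2580) = 2*I*sqrt(645)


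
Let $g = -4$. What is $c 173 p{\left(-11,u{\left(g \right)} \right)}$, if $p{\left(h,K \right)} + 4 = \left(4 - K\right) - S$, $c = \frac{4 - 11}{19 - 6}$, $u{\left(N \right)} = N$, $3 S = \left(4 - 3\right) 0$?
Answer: $- \frac{4844}{13} \approx -372.62$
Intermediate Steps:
$S = 0$ ($S = \frac{\left(4 - 3\right) 0}{3} = \frac{1 \cdot 0}{3} = \frac{1}{3} \cdot 0 = 0$)
$c = - \frac{7}{13} \approx -0.53846$
$p{\left(h,K \right)} = - K$ ($p{\left(h,K \right)} = -4 - \left(-4 + K\right) = - K$)
$c 173 p{\left(-11,u{\left(g \right)} \right)} = \left(- \frac{7}{13}\right) 173 \left(\left(-1\right) \left(-4\right)\right) = \left(- \frac{1211}{13}\right) 4 = - \frac{4844}{13}$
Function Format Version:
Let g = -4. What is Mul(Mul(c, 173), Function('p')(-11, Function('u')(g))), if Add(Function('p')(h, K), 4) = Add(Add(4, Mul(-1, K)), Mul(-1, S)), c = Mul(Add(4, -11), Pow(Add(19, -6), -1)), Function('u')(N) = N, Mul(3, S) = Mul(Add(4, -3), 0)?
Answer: Rational(-4844, 13) ≈ -372.62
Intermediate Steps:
S = 0 (S = Mul(Rational(1, 3), Mul(Add(4, -3), 0)) = Mul(Rational(1, 3), Mul(1, 0)) = Mul(Rational(1, 3), 0) = 0)
c = Rational(-7, 13) (c = Mul(-7, Pow(13, -1)) = Mul(-7, Rational(1, 13)) = Rational(-7, 13) ≈ -0.53846)
Function('p')(h, K) = Mul(-1, K) (Function('p')(h, K) = Add(-4, Add(Add(4, Mul(-1, K)), Mul(-1, 0))) = Add(-4, Add(Add(4, Mul(-1, K)), 0)) = Add(-4, Add(4, Mul(-1, K))) = Mul(-1, K))
Mul(Mul(c, 173), Function('p')(-11, Function('u')(g))) = Mul(Mul(Rational(-7, 13), 173), Mul(-1, -4)) = Mul(Rational(-1211, 13), 4) = Rational(-4844, 13)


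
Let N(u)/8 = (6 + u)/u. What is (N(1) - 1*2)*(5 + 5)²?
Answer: 5400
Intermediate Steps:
N(u) = 8*(6 + u)/u (N(u) = 8*((6 + u)/u) = 8*(6 + u)/u)
(N(1) - 1*2)*(5 + 5)² = ((8 + 48/1) - 1*2)*(5 + 5)² = ((8 + 48*1) - 2)*10² = ((8 + 48) - 2)*100 = (56 - 2)*100 = 54*100 = 5400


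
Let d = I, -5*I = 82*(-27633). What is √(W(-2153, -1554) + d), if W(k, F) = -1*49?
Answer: √11328305/5 ≈ 673.15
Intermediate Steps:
W(k, F) = -49
I = 2265906/5 (I = -82*(-27633)/5 = -⅕*(-2265906) = 2265906/5 ≈ 4.5318e+5)
d = 2265906/5 ≈ 4.5318e+5
√(W(-2153, -1554) + d) = √(-49 + 2265906/5) = √(2265661/5) = √11328305/5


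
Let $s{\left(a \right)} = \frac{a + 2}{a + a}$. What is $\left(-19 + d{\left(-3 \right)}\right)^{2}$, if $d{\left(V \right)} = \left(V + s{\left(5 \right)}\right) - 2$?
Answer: $\frac{54289}{100} \approx 542.89$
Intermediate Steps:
$s{\left(a \right)} = \frac{2 + a}{2 a}$
$d{\left(V \right)} = - \frac{13}{10} + V$ ($d{\left(V \right)} = \left(V + \frac{2 + 5}{2 \cdot 5}\right) - 2 = \left(V + \frac{1}{2} \cdot \frac{1}{5} \cdot 7\right) - 2 = \left(V + \frac{7}{10}\right) - 2 = \left(\frac{7}{10} + V\right) - 2 = - \frac{13}{10} + V$)
$\left(-19 + d{\left(-3 \right)}\right)^{2} = \left(-19 - \frac{43}{10}\right)^{2} = \left(- \frac{233}{10}\right)^{2} = \frac{54289}{100}$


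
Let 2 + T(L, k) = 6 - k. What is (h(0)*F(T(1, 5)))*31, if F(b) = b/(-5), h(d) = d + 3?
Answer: 93/5 ≈ 18.600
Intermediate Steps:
h(d) = 3 + d
T(L, k) = 4 - k (T(L, k) = -2 + (6 - k) = 4 - k)
F(b) = -b/5 (F(b) = b*(-⅕) = -b/5)
(h(0)*F(T(1, 5)))*31 = ((3 + 0)*(-(4 - 1*5)/5))*31 = (3*(-(4 - 5)/5))*31 = (3*(-⅕*(-1)))*31 = (3*(⅕))*31 = (⅗)*31 = 93/5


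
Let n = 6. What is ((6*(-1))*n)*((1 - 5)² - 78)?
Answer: 2232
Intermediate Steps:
((6*(-1))*n)*((1 - 5)² - 78) = ((6*(-1))*6)*((1 - 5)² - 78) = (-6*6)*((-4)² - 78) = -36*(16 - 78) = -36*(-62) = 2232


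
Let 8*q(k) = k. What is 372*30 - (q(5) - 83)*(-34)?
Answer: 33437/4 ≈ 8359.3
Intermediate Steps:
q(k) = k/8
372*30 - (q(5) - 83)*(-34) = 372*30 - ((1/8)*5 - 83)*(-34) = 11160 - (5/8 - 83)*(-34) = 11160 - (-659)*(-34)/8 = 11160 - 1*11203/4 = 11160 - 11203/4 = 33437/4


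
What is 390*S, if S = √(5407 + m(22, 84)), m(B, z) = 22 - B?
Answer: 390*√5407 ≈ 28678.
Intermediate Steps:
S = √5407 (S = √(5407 + (22 - 1*22)) = √(5407 + (22 - 22)) = √(5407 + 0) = √5407 ≈ 73.532)
390*S = 390*√5407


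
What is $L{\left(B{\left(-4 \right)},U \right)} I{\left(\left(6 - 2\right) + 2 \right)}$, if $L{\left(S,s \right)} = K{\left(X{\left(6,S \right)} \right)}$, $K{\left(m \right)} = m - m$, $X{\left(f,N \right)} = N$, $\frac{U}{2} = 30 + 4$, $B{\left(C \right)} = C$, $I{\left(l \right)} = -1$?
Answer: $0$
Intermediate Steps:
$U = 68$ ($U = 2 \left(30 + 4\right) = 2 \cdot 34 = 68$)
$K{\left(m \right)} = 0$
$L{\left(S,s \right)} = 0$
$L{\left(B{\left(-4 \right)},U \right)} I{\left(\left(6 - 2\right) + 2 \right)} = 0 \left(-1\right) = 0$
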